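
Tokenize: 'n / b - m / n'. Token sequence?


Scan left to right, longest-match per lexeme
Tokens: ID(n), OP(/), ID(b), OP(-), ID(m), OP(/), ID(n)


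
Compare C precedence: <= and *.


'*' is multiplicative (level 10); '<=' is relational (level 7)
Higher level binds tighter
'*' has higher precedence than '<='


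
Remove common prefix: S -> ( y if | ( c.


Common prefix: '('
Factored: S -> ( S', S' -> y if | c


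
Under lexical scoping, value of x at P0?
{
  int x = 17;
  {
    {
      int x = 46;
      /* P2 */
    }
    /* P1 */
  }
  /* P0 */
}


x declared in the same block as P0
x = 17


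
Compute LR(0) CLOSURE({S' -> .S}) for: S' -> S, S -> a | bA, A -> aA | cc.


Start: S' -> .S
For each item with dot before a nonterminal B, add B -> .γ for every B-production
Closure: [S' -> .S, S -> .a, S -> .bA]


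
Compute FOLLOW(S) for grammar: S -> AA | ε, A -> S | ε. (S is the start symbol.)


$ ∈ FOLLOW(S). For each A -> αBβ: add FIRST(β)\{ε} to FOLLOW(B); if β nullable, add FOLLOW(A).
FOLLOW(S) = {$}


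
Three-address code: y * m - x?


Break into single-operator statements:
t1 = y * m
t2 = t1 - x


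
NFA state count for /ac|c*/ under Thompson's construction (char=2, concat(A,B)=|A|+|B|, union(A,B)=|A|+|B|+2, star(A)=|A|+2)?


Syntax tree has 3 char leaf(s), 1 union(s), 1 star(s)
chars contribute 3×2 = 6; each union adds +2; each star adds +2
Total: 6 + 2 + 2 = 10 states


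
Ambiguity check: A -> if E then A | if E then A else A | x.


dangling else: 'if E then if E then x else x' parses two ways
Ambiguous


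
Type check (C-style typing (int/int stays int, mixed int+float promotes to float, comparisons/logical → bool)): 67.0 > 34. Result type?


Operand types: float > int
Rule: comparison yields bool
Result type: bool


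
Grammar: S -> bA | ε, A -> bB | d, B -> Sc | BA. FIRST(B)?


Per alternative of B: FIRST(Sc) = {b, c}; FIRST(BA) = {b, c}
FIRST(B) = {b, c}


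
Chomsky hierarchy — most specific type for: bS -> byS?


LHS has context (more than one symbol) and |LHS| ≤ |RHS|
Classification: Type 1 (Context-Sensitive)


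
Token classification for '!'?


Pattern: operator symbol
Type: OPERATOR


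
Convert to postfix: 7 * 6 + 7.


Left to right (same or higher precedence on left)
Postfix: 7 6 * 7 +


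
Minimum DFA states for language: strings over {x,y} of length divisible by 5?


Track length mod 5: states 0..4, accept at 0
Minimal DFA: 5 states


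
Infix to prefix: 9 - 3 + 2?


left-to-right (same/higher precedence on left): tree is (+ (- 9 3) 2)
Prefix: + - 9 3 2


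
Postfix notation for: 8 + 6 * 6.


* has higher precedence, evaluate 6*6 first
Postfix: 8 6 6 * +


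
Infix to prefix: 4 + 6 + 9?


left-to-right (same/higher precedence on left): tree is (+ (+ 4 6) 9)
Prefix: + + 4 6 9


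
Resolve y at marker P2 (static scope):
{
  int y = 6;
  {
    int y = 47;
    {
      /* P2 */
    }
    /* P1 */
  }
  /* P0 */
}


P2's block does not declare y; resolves to the enclosing declaration at depth 1
y = 47


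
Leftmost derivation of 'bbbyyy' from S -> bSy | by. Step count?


Derivation: S => bSy => bbSyy => bbbyyy
Steps: 3


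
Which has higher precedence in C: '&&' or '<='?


'<=' is relational (level 7); '&&' is logical AND (level 2)
Higher level binds tighter
'<=' has higher precedence than '&&'


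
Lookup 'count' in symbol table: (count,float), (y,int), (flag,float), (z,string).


Lookup 'count' → type float


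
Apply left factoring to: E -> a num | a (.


Common prefix: 'a'
Factored: E -> a E', E' -> num | (


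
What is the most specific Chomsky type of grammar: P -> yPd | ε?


Single nonterminal LHS, but y^n d^n is not regular
Classification: Type 2 (Context-Free)


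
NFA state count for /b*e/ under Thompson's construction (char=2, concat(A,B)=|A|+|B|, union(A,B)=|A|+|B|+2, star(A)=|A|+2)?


Syntax tree has 2 char leaf(s), 0 union(s), 1 star(s)
chars contribute 2×2 = 4; each union adds +2; each star adds +2
Total: 4 + 0 + 2 = 6 states


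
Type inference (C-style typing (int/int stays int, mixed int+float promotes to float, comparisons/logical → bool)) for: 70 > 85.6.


Operand types: int > float
Rule: comparison yields bool
Result type: bool


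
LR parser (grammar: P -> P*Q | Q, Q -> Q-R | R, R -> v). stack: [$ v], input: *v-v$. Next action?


'v' on top is the handle for R -> v
Action: reduce (R -> v)


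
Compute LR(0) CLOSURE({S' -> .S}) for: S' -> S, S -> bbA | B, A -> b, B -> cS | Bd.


Start: S' -> .S
For each item with dot before a nonterminal B, add B -> .γ for every B-production
Closure: [S' -> .S, S -> .bbA, S -> .B, B -> .cS, B -> .Bd]


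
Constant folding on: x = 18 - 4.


18 - 4 = 14 at compile time
Optimized: x = 14


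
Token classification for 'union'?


Pattern: reserved word
Type: KEYWORD


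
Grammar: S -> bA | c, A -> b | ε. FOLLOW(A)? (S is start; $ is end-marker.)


$ ∈ FOLLOW(S). For each A -> αBβ: add FIRST(β)\{ε} to FOLLOW(B); if β nullable, add FOLLOW(A).
FOLLOW(A) = {$}


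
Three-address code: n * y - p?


Break into single-operator statements:
t1 = n * y
t2 = t1 - p


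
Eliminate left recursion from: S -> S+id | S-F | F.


Left-recursive alternatives: S+id, S-F; non-recursive: F
Introduce S': S -> FS', S' -> +idS' | -FS' | ε


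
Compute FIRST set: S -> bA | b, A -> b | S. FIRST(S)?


Per alternative of S: FIRST(bA) = {b}; FIRST(b) = {b}
FIRST(S) = {b}


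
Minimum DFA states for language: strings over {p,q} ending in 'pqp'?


Track the longest suffix of input matching a prefix of 'pqp': 4 classes (prefixes of length 0..3)
Minimal DFA: 4 states


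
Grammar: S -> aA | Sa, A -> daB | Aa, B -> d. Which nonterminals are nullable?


A nonterminal is nullable iff some alternative derives ε (directly, or every symbol in it is nullable)
Nullable: {}


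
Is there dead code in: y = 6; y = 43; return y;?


first assignment to y is overwritten before any read
Dead: 'y = 6'


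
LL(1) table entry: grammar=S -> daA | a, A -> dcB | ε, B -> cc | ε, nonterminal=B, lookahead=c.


For [B, c]: 'c' ∈ FIRST(cc)
Entry: B -> cc


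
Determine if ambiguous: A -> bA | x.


right-linear, alternatives start with distinct terminals 'b' vs 'x': unique leftmost derivation
Unambiguous


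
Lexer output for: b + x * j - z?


Scan left to right, longest-match per lexeme
Tokens: ID(b), OP(+), ID(x), OP(*), ID(j), OP(-), ID(z)


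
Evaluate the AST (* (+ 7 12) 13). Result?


Evaluate inner: (+ 7 12) = 19
Evaluate root: (* 19 13) = 247
Result: 247


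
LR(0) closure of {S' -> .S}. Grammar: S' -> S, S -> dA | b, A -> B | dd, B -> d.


Start: S' -> .S
For each item with dot before a nonterminal B, add B -> .γ for every B-production
Closure: [S' -> .S, S -> .dA, S -> .b]


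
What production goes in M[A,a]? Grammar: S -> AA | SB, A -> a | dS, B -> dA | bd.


For [A, a]: 'a' ∈ FIRST(a)
Entry: A -> a


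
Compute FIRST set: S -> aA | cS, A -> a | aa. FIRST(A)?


Per alternative of A: FIRST(a) = {a}; FIRST(aa) = {a}
FIRST(A) = {a}


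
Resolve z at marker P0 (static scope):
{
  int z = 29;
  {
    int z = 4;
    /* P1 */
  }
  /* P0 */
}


z declared in the same block as P0
z = 29


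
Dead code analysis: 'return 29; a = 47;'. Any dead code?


statement follows a return and is unreachable
Dead: 'a = 47'


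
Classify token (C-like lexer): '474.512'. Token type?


Pattern: digits with a decimal point
Type: FLOAT_LITERAL


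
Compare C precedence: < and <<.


'<<' is shift (level 8); '<' is relational (level 7)
Higher level binds tighter
'<<' has higher precedence than '<'


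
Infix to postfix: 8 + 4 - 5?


Left to right (same or higher precedence on left)
Postfix: 8 4 + 5 -


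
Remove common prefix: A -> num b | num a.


Common prefix: 'num'
Factored: A -> num A', A' -> b | a


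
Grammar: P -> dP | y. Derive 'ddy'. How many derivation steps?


Derivation: P => dP => ddP => ddy
Steps: 3


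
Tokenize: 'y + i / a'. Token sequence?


Scan left to right, longest-match per lexeme
Tokens: ID(y), OP(+), ID(i), OP(/), ID(a)


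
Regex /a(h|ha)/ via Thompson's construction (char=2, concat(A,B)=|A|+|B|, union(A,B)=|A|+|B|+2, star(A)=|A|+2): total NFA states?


Syntax tree has 4 char leaf(s), 1 union(s), 0 star(s)
chars contribute 4×2 = 8; each union adds +2; each star adds +2
Total: 8 + 2 + 0 = 10 states


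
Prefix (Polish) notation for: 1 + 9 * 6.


'*' binds tighter: tree is (+ 1 (* 9 6))
Prefix: + 1 * 9 6


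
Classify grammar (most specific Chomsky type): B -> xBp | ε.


Single nonterminal LHS, but x^n p^n is not regular
Classification: Type 2 (Context-Free)


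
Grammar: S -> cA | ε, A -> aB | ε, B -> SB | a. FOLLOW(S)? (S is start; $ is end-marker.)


$ ∈ FOLLOW(S). For each A -> αBβ: add FIRST(β)\{ε} to FOLLOW(B); if β nullable, add FOLLOW(A).
FOLLOW(S) = {$, a, c}


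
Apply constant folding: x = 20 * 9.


20 * 9 = 180 at compile time
Optimized: x = 180


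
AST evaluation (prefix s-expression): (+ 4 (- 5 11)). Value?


Evaluate inner: (- 5 11) = -6
Evaluate root: (+ 4 -6) = -2
Result: -2


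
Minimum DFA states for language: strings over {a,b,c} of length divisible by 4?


Track length mod 4: states 0..3, accept at 0
Minimal DFA: 4 states


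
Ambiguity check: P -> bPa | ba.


balanced b^n…a^n: each string has a unique parse
Unambiguous


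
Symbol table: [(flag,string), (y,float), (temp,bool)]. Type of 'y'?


Lookup 'y' → type float


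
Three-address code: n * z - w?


Break into single-operator statements:
t1 = n * z
t2 = t1 - w


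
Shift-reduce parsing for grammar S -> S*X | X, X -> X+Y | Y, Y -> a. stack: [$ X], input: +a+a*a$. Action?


shift '+' to continue X -> X+Y
Action: shift


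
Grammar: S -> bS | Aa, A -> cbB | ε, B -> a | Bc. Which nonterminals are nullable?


A nonterminal is nullable iff some alternative derives ε (directly, or every symbol in it is nullable)
Nullable: {A}


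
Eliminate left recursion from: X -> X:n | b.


Left-recursive alternatives: X:n; non-recursive: b
Introduce X': X -> bX', X' -> :nX' | ε


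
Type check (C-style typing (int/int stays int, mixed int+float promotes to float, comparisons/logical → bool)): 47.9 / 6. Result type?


Operand types: float / int
Rule: mixed int/float promotes to float; int/int stays int
Result type: float


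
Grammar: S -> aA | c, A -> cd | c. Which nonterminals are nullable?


A nonterminal is nullable iff some alternative derives ε (directly, or every symbol in it is nullable)
Nullable: {}


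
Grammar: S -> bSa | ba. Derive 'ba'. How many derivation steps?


Derivation: S => ba
Steps: 1


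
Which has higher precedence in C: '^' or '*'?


'*' is multiplicative (level 10); '^' is bitwise XOR (level 4)
Higher level binds tighter
'*' has higher precedence than '^'


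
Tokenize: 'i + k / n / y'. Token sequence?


Scan left to right, longest-match per lexeme
Tokens: ID(i), OP(+), ID(k), OP(/), ID(n), OP(/), ID(y)


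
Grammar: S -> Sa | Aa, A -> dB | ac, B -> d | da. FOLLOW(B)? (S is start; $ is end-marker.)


$ ∈ FOLLOW(S). For each A -> αBβ: add FIRST(β)\{ε} to FOLLOW(B); if β nullable, add FOLLOW(A).
FOLLOW(B) = {a}


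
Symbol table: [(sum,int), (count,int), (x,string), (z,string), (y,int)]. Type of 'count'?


Lookup 'count' → type int


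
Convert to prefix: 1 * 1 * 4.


left-to-right (same/higher precedence on left): tree is (* (* 1 1) 4)
Prefix: * * 1 1 4


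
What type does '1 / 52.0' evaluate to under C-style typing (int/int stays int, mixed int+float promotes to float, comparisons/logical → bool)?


Operand types: int / float
Rule: mixed int/float promotes to float; int/int stays int
Result type: float


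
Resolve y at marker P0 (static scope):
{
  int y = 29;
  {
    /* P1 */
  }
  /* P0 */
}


y declared in the same block as P0
y = 29


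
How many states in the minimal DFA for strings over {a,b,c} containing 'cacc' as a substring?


KMP-style automaton: 4 progress states + 1 absorbing accept = 5
Minimal DFA: 5 states


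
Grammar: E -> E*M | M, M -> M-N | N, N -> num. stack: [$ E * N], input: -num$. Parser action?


'N' (not preceded by M-) is the handle for M -> N
Action: reduce (M -> N)


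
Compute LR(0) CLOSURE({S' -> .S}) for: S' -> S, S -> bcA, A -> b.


Start: S' -> .S
For each item with dot before a nonterminal B, add B -> .γ for every B-production
Closure: [S' -> .S, S -> .bcA]


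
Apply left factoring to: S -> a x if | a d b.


Common prefix: 'a'
Factored: S -> a S', S' -> x if | d b


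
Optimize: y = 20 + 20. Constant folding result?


20 + 20 = 40 at compile time
Optimized: y = 40


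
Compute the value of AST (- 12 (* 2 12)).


Evaluate inner: (* 2 12) = 24
Evaluate root: (- 12 24) = -12
Result: -12


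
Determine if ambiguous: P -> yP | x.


right-linear, alternatives start with distinct terminals 'y' vs 'x': unique leftmost derivation
Unambiguous


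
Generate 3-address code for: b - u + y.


Break into single-operator statements:
t1 = b - u
t2 = t1 + y


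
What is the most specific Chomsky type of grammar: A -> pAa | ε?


Single nonterminal LHS, but p^n a^n is not regular
Classification: Type 2 (Context-Free)


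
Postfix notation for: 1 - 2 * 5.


* has higher precedence, evaluate 2*5 first
Postfix: 1 2 5 * -


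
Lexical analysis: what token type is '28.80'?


Pattern: digits with a decimal point
Type: FLOAT_LITERAL


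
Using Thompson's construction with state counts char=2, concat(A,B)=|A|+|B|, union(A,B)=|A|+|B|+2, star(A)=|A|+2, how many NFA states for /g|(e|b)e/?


Syntax tree has 4 char leaf(s), 2 union(s), 0 star(s)
chars contribute 4×2 = 8; each union adds +2; each star adds +2
Total: 8 + 4 + 0 = 12 states


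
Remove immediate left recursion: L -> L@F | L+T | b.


Left-recursive alternatives: L@F, L+T; non-recursive: b
Introduce L': L -> bL', L' -> @FL' | +TL' | ε


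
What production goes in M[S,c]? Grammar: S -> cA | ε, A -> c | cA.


For [S, c]: 'c' ∈ FIRST(cA)
Entry: S -> cA


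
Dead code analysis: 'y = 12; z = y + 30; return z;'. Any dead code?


y is read by z's definition; z is returned
No dead code


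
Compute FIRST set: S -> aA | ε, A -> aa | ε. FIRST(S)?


Per alternative of S: FIRST(aA) = {a}; FIRST(ε) = {ε}
FIRST(S) = {a, ε}


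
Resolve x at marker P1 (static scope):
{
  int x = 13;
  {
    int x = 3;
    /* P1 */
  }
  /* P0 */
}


x declared in the same block as P1
x = 3


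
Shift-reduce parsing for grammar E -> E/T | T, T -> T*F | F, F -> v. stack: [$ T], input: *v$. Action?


shift '*' to continue T -> T*F
Action: shift


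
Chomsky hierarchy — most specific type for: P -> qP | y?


Right-linear: every RHS is a terminal or a terminal followed by one nonterminal
Classification: Type 3 (Regular)


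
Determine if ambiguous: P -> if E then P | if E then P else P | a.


dangling else: 'if E then if E then a else a' parses two ways
Ambiguous


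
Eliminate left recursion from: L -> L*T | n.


Left-recursive alternatives: L*T; non-recursive: n
Introduce L': L -> nL', L' -> *TL' | ε


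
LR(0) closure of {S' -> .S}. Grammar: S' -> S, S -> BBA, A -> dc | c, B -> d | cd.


Start: S' -> .S
For each item with dot before a nonterminal B, add B -> .γ for every B-production
Closure: [S' -> .S, S -> .BBA, B -> .d, B -> .cd]


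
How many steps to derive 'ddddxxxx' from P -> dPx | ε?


Derivation: P => dPx => ddPxx => dddPxxx => ddddPxxxx => ddddxxxx
Steps: 5


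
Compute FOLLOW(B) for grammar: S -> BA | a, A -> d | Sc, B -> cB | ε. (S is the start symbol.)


$ ∈ FOLLOW(S). For each A -> αBβ: add FIRST(β)\{ε} to FOLLOW(B); if β nullable, add FOLLOW(A).
FOLLOW(B) = {a, c, d}


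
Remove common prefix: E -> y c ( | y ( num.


Common prefix: 'y'
Factored: E -> y E', E' -> c ( | ( num


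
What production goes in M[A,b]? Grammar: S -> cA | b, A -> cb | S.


For [A, b]: 'b' ∈ FIRST(S)
Entry: A -> S


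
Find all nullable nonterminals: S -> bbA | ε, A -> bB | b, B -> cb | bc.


A nonterminal is nullable iff some alternative derives ε (directly, or every symbol in it is nullable)
Nullable: {S}


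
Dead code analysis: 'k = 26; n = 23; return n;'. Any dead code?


k is assigned but never read
Dead: 'k = 26'


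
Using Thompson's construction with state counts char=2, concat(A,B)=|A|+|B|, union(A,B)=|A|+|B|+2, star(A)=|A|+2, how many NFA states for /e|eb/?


Syntax tree has 3 char leaf(s), 1 union(s), 0 star(s)
chars contribute 3×2 = 6; each union adds +2; each star adds +2
Total: 6 + 2 + 0 = 8 states


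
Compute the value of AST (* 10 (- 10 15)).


Evaluate inner: (- 10 15) = -5
Evaluate root: (* 10 -5) = -50
Result: -50


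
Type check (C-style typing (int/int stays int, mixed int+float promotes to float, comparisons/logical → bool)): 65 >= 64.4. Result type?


Operand types: int >= float
Rule: comparison yields bool
Result type: bool


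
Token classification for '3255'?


Pattern: digits only
Type: INTEGER_LITERAL


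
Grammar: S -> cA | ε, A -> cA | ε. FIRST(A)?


Per alternative of A: FIRST(cA) = {c}; FIRST(ε) = {ε}
FIRST(A) = {c, ε}


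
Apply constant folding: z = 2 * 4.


2 * 4 = 8 at compile time
Optimized: z = 8


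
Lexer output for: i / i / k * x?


Scan left to right, longest-match per lexeme
Tokens: ID(i), OP(/), ID(i), OP(/), ID(k), OP(*), ID(x)


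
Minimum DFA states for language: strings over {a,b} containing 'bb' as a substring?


KMP-style automaton: 2 progress states + 1 absorbing accept = 3
Minimal DFA: 3 states


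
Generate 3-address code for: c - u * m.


Break into single-operator statements:
t1 = u * m
t2 = c - t1


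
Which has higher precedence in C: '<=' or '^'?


'<=' is relational (level 7); '^' is bitwise XOR (level 4)
Higher level binds tighter
'<=' has higher precedence than '^'


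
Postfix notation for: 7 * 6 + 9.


Left to right (same or higher precedence on left)
Postfix: 7 6 * 9 +


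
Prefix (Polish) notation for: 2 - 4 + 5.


left-to-right (same/higher precedence on left): tree is (+ (- 2 4) 5)
Prefix: + - 2 4 5


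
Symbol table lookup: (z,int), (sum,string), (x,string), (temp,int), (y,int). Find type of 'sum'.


Lookup 'sum' → type string


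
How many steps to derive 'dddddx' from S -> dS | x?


Derivation: S => dS => ddS => dddS => ddddS => dddddS => dddddx
Steps: 6


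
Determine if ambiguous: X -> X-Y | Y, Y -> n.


precedence layered via separate nonterminal Y: deterministic
Unambiguous


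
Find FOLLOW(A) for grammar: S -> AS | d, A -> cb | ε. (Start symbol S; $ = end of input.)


$ ∈ FOLLOW(S). For each A -> αBβ: add FIRST(β)\{ε} to FOLLOW(B); if β nullable, add FOLLOW(A).
FOLLOW(A) = {c, d}


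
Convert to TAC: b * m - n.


Break into single-operator statements:
t1 = b * m
t2 = t1 - n


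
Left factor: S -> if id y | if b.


Common prefix: 'if'
Factored: S -> if S', S' -> id y | b


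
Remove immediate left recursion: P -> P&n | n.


Left-recursive alternatives: P&n; non-recursive: n
Introduce P': P -> nP', P' -> &nP' | ε


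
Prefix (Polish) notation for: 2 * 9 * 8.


left-to-right (same/higher precedence on left): tree is (* (* 2 9) 8)
Prefix: * * 2 9 8


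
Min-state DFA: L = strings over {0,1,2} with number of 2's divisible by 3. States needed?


Track (count of 2) mod 3: states 0..2, accept at 0
Minimal DFA: 3 states


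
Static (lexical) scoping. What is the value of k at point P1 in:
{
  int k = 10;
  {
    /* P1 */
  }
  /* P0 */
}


P1's block does not declare k; resolves to the enclosing declaration at depth 0
k = 10


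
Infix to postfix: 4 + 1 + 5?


Left to right (same or higher precedence on left)
Postfix: 4 1 + 5 +


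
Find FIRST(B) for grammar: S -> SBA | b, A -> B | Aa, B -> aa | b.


Per alternative of B: FIRST(aa) = {a}; FIRST(b) = {b}
FIRST(B) = {a, b}


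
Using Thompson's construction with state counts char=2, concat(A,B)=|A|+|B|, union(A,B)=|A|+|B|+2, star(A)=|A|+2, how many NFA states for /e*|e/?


Syntax tree has 2 char leaf(s), 1 union(s), 1 star(s)
chars contribute 2×2 = 4; each union adds +2; each star adds +2
Total: 4 + 2 + 2 = 8 states


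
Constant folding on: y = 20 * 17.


20 * 17 = 340 at compile time
Optimized: y = 340


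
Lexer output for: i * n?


Scan left to right, longest-match per lexeme
Tokens: ID(i), OP(*), ID(n)


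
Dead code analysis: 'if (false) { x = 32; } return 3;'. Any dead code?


condition is constant false, so the whole block is unreachable
Dead: 'if (false) { x = 32; }'


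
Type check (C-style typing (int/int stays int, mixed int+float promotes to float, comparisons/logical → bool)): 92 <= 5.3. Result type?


Operand types: int <= float
Rule: comparison yields bool
Result type: bool


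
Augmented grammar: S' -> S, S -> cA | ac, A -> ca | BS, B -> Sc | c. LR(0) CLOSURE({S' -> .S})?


Start: S' -> .S
For each item with dot before a nonterminal B, add B -> .γ for every B-production
Closure: [S' -> .S, S -> .cA, S -> .ac]


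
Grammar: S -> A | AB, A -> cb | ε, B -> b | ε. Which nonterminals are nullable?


A nonterminal is nullable iff some alternative derives ε (directly, or every symbol in it is nullable)
Nullable: {A, B, S}


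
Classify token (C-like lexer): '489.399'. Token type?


Pattern: digits with a decimal point
Type: FLOAT_LITERAL


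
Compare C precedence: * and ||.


'*' is multiplicative (level 10); '||' is logical OR (level 1)
Higher level binds tighter
'*' has higher precedence than '||'


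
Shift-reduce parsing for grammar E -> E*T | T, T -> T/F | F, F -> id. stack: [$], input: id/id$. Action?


no handle on stack; shift 'id'
Action: shift


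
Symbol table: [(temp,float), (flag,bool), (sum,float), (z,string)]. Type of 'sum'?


Lookup 'sum' → type float


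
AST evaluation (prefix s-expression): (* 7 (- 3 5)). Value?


Evaluate inner: (- 3 5) = -2
Evaluate root: (* 7 -2) = -14
Result: -14


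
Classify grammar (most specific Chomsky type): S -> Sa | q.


Left-linear: every RHS is a terminal or one nonterminal followed by a terminal
Classification: Type 3 (Regular)


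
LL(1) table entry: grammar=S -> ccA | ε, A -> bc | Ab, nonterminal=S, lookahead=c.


For [S, c]: 'c' ∈ FIRST(ccA)
Entry: S -> ccA


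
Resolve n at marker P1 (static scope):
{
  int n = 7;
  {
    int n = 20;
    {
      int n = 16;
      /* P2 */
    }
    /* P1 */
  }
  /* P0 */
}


n declared in the same block as P1
n = 20


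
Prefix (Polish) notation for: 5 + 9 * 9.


'*' binds tighter: tree is (+ 5 (* 9 9))
Prefix: + 5 * 9 9


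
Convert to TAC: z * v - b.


Break into single-operator statements:
t1 = z * v
t2 = t1 - b


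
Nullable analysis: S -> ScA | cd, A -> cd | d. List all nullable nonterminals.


A nonterminal is nullable iff some alternative derives ε (directly, or every symbol in it is nullable)
Nullable: {}


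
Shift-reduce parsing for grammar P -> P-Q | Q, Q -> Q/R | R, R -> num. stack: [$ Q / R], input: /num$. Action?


handle 'Q/R' on top
Action: reduce (Q -> Q/R)


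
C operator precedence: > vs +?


'+' is additive (level 9); '>' is relational (level 7)
Higher level binds tighter
'+' has higher precedence than '>'


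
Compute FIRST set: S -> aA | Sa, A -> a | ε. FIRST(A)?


Per alternative of A: FIRST(a) = {a}; FIRST(ε) = {ε}
FIRST(A) = {a, ε}


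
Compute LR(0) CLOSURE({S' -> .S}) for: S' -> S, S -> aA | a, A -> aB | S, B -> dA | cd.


Start: S' -> .S
For each item with dot before a nonterminal B, add B -> .γ for every B-production
Closure: [S' -> .S, S -> .aA, S -> .a]


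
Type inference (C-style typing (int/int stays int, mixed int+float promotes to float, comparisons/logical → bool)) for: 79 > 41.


Operand types: int > int
Rule: comparison yields bool
Result type: bool


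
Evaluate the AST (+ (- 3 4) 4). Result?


Evaluate inner: (- 3 4) = -1
Evaluate root: (+ -1 4) = 3
Result: 3


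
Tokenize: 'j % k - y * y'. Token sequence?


Scan left to right, longest-match per lexeme
Tokens: ID(j), OP(%), ID(k), OP(-), ID(y), OP(*), ID(y)


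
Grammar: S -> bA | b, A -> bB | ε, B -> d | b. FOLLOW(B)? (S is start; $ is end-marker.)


$ ∈ FOLLOW(S). For each A -> αBβ: add FIRST(β)\{ε} to FOLLOW(B); if β nullable, add FOLLOW(A).
FOLLOW(B) = {$}


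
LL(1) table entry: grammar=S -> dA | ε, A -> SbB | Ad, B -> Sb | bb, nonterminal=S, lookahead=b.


For [S, b]: ε is nullable and 'b' ∈ FOLLOW(S)
Entry: S -> ε


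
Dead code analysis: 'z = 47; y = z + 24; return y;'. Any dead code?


z is read by y's definition; y is returned
No dead code


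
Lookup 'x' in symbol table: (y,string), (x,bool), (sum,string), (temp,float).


Lookup 'x' → type bool


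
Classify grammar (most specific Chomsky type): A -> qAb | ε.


Single nonterminal LHS, but q^n b^n is not regular
Classification: Type 2 (Context-Free)


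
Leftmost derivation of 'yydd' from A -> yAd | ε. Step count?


Derivation: A => yAd => yyAdd => yydd
Steps: 3


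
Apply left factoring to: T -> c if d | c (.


Common prefix: 'c'
Factored: T -> c T', T' -> if d | (


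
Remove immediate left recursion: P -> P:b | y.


Left-recursive alternatives: P:b; non-recursive: y
Introduce P': P -> yP', P' -> :bP' | ε


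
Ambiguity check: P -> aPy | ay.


balanced a^n…y^n: each string has a unique parse
Unambiguous


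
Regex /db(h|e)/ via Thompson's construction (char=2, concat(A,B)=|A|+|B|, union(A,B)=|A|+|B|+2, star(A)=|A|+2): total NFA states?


Syntax tree has 4 char leaf(s), 1 union(s), 0 star(s)
chars contribute 4×2 = 8; each union adds +2; each star adds +2
Total: 8 + 2 + 0 = 10 states


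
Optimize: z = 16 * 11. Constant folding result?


16 * 11 = 176 at compile time
Optimized: z = 176


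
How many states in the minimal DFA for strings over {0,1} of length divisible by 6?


Track length mod 6: states 0..5, accept at 0
Minimal DFA: 6 states


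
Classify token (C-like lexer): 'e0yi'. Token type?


Pattern: letter/underscore followed by alphanumerics, not a keyword
Type: IDENTIFIER


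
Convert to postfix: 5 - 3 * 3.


* has higher precedence, evaluate 3*3 first
Postfix: 5 3 3 * -


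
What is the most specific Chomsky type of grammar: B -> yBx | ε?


Single nonterminal LHS, but y^n x^n is not regular
Classification: Type 2 (Context-Free)


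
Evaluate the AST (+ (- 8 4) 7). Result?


Evaluate inner: (- 8 4) = 4
Evaluate root: (+ 4 7) = 11
Result: 11


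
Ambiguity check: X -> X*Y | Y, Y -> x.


precedence layered via separate nonterminal Y: deterministic
Unambiguous


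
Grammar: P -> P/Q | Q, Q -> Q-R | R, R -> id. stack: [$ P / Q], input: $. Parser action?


handle 'P/Q' on top; lookahead ∈ FOLLOW(P) = {/, $}
Action: reduce (P -> P/Q)


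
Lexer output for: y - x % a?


Scan left to right, longest-match per lexeme
Tokens: ID(y), OP(-), ID(x), OP(%), ID(a)


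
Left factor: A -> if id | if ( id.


Common prefix: 'if'
Factored: A -> if A', A' -> id | ( id


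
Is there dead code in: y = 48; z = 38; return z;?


y is assigned but never read
Dead: 'y = 48'


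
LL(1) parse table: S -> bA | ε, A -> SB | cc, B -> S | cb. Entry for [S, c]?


For [S, c]: ε is nullable and 'c' ∈ FOLLOW(S)
Entry: S -> ε


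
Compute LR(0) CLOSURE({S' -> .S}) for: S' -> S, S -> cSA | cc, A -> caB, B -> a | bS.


Start: S' -> .S
For each item with dot before a nonterminal B, add B -> .γ for every B-production
Closure: [S' -> .S, S -> .cSA, S -> .cc]


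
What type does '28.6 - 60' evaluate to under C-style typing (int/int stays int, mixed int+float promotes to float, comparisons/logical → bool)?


Operand types: float - int
Rule: mixed int/float promotes to float; int/int stays int
Result type: float


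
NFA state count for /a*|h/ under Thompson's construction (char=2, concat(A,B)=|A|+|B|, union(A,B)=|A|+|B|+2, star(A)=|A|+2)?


Syntax tree has 2 char leaf(s), 1 union(s), 1 star(s)
chars contribute 2×2 = 4; each union adds +2; each star adds +2
Total: 4 + 2 + 2 = 8 states


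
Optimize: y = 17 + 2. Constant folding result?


17 + 2 = 19 at compile time
Optimized: y = 19


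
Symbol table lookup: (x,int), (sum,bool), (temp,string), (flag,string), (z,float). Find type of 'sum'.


Lookup 'sum' → type bool


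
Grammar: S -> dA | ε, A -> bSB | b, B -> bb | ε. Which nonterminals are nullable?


A nonterminal is nullable iff some alternative derives ε (directly, or every symbol in it is nullable)
Nullable: {B, S}


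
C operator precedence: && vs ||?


'&&' is logical AND (level 2); '||' is logical OR (level 1)
Higher level binds tighter
'&&' has higher precedence than '||'


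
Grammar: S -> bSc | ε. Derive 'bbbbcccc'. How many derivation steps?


Derivation: S => bSc => bbScc => bbbSccc => bbbbScccc => bbbbcccc
Steps: 5


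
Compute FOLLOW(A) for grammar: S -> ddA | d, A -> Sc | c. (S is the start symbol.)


$ ∈ FOLLOW(S). For each A -> αBβ: add FIRST(β)\{ε} to FOLLOW(B); if β nullable, add FOLLOW(A).
FOLLOW(A) = {$, c}


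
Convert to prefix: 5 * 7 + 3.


left-to-right (same/higher precedence on left): tree is (+ (* 5 7) 3)
Prefix: + * 5 7 3


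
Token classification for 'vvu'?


Pattern: letter/underscore followed by alphanumerics, not a keyword
Type: IDENTIFIER


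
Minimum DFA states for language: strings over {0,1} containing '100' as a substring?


KMP-style automaton: 3 progress states + 1 absorbing accept = 4
Minimal DFA: 4 states


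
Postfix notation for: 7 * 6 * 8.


Left to right (same or higher precedence on left)
Postfix: 7 6 * 8 *


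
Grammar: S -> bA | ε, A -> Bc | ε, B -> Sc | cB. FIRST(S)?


Per alternative of S: FIRST(bA) = {b}; FIRST(ε) = {ε}
FIRST(S) = {b, ε}


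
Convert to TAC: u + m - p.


Break into single-operator statements:
t1 = u + m
t2 = t1 - p


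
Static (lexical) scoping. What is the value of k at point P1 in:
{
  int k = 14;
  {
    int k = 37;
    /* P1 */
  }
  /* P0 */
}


k declared in the same block as P1
k = 37


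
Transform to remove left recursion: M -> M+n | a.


Left-recursive alternatives: M+n; non-recursive: a
Introduce M': M -> aM', M' -> +nM' | ε


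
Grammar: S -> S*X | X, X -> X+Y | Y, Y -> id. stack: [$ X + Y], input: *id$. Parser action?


handle 'X+Y' on top
Action: reduce (X -> X+Y)


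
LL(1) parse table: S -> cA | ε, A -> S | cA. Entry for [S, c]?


For [S, c]: 'c' ∈ FIRST(cA)
Entry: S -> cA


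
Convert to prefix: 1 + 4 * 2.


'*' binds tighter: tree is (+ 1 (* 4 2))
Prefix: + 1 * 4 2


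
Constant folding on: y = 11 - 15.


11 - 15 = -4 at compile time
Optimized: y = -4


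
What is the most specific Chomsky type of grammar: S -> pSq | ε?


Single nonterminal LHS, but p^n q^n is not regular
Classification: Type 2 (Context-Free)


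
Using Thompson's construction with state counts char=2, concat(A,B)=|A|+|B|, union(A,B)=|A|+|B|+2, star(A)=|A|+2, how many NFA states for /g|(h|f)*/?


Syntax tree has 3 char leaf(s), 2 union(s), 1 star(s)
chars contribute 3×2 = 6; each union adds +2; each star adds +2
Total: 6 + 4 + 2 = 12 states


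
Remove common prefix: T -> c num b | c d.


Common prefix: 'c'
Factored: T -> c T', T' -> num b | d


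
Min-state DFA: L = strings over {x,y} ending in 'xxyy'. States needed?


Track the longest suffix of input matching a prefix of 'xxyy': 5 classes (prefixes of length 0..4)
Minimal DFA: 5 states


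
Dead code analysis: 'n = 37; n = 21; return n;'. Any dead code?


first assignment to n is overwritten before any read
Dead: 'n = 37'


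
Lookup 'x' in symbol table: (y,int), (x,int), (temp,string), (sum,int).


Lookup 'x' → type int


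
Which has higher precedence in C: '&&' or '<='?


'<=' is relational (level 7); '&&' is logical AND (level 2)
Higher level binds tighter
'<=' has higher precedence than '&&'


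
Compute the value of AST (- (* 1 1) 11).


Evaluate inner: (* 1 1) = 1
Evaluate root: (- 1 11) = -10
Result: -10


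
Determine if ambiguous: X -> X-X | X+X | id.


'id-id+id' has two parse trees (no precedence encoded between - and +)
Ambiguous


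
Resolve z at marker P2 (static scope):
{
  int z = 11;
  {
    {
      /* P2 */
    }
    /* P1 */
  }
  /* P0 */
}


P2's block does not declare z; resolves to the enclosing declaration at depth 0
z = 11


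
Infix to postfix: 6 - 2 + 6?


Left to right (same or higher precedence on left)
Postfix: 6 2 - 6 +


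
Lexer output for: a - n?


Scan left to right, longest-match per lexeme
Tokens: ID(a), OP(-), ID(n)


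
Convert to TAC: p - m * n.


Break into single-operator statements:
t1 = m * n
t2 = p - t1


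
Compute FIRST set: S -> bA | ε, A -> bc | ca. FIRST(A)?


Per alternative of A: FIRST(bc) = {b}; FIRST(ca) = {c}
FIRST(A) = {b, c}


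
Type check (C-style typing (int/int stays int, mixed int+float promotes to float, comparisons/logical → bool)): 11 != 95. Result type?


Operand types: int != int
Rule: comparison yields bool
Result type: bool


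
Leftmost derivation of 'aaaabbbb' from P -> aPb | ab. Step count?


Derivation: P => aPb => aaPbb => aaaPbbb => aaaabbbb
Steps: 4


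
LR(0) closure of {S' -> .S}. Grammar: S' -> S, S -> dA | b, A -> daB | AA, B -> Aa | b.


Start: S' -> .S
For each item with dot before a nonterminal B, add B -> .γ for every B-production
Closure: [S' -> .S, S -> .dA, S -> .b]


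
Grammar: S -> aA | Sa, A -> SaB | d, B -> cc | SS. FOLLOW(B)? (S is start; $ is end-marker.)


$ ∈ FOLLOW(S). For each A -> αBβ: add FIRST(β)\{ε} to FOLLOW(B); if β nullable, add FOLLOW(A).
FOLLOW(B) = {$, a}


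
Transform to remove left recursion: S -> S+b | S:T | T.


Left-recursive alternatives: S+b, S:T; non-recursive: T
Introduce S': S -> TS', S' -> +bS' | :TS' | ε


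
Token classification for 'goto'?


Pattern: reserved word
Type: KEYWORD


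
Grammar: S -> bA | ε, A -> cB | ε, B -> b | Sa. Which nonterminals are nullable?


A nonterminal is nullable iff some alternative derives ε (directly, or every symbol in it is nullable)
Nullable: {A, S}


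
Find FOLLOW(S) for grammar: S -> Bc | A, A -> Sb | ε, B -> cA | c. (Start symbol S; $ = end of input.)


$ ∈ FOLLOW(S). For each A -> αBβ: add FIRST(β)\{ε} to FOLLOW(B); if β nullable, add FOLLOW(A).
FOLLOW(S) = {$, b}


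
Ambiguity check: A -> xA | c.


right-linear, alternatives start with distinct terminals 'x' vs 'c': unique leftmost derivation
Unambiguous


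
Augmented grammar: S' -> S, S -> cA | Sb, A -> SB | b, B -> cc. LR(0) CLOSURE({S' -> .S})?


Start: S' -> .S
For each item with dot before a nonterminal B, add B -> .γ for every B-production
Closure: [S' -> .S, S -> .cA, S -> .Sb]


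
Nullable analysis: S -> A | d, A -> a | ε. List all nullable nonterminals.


A nonterminal is nullable iff some alternative derives ε (directly, or every symbol in it is nullable)
Nullable: {A, S}


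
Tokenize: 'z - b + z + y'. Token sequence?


Scan left to right, longest-match per lexeme
Tokens: ID(z), OP(-), ID(b), OP(+), ID(z), OP(+), ID(y)


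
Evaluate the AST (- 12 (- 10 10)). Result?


Evaluate inner: (- 10 10) = 0
Evaluate root: (- 12 0) = 12
Result: 12


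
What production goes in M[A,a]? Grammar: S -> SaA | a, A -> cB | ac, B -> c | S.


For [A, a]: 'a' ∈ FIRST(ac)
Entry: A -> ac


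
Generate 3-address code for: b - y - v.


Break into single-operator statements:
t1 = b - y
t2 = t1 - v


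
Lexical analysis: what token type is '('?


Pattern: delimiter/punctuation
Type: PUNCTUATION


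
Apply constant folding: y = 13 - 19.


13 - 19 = -6 at compile time
Optimized: y = -6


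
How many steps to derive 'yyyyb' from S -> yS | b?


Derivation: S => yS => yyS => yyyS => yyyyS => yyyyb
Steps: 5


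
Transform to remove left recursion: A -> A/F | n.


Left-recursive alternatives: A/F; non-recursive: n
Introduce A': A -> nA', A' -> /FA' | ε


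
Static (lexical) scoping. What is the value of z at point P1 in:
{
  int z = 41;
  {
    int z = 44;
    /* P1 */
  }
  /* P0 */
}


z declared in the same block as P1
z = 44


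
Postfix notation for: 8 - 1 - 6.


Left to right (same or higher precedence on left)
Postfix: 8 1 - 6 -


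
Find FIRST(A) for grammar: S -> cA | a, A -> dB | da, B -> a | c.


Per alternative of A: FIRST(dB) = {d}; FIRST(da) = {d}
FIRST(A) = {d}


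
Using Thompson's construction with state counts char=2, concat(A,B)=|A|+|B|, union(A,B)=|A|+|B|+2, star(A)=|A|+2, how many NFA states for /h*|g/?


Syntax tree has 2 char leaf(s), 1 union(s), 1 star(s)
chars contribute 2×2 = 4; each union adds +2; each star adds +2
Total: 4 + 2 + 2 = 8 states


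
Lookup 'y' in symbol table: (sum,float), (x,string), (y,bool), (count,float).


Lookup 'y' → type bool


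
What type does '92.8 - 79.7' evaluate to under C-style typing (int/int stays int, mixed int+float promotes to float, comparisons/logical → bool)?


Operand types: float - float
Rule: mixed int/float promotes to float; int/int stays int
Result type: float


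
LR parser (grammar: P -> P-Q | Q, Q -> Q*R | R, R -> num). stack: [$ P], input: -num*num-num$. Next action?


shift '-' to continue P -> P-Q
Action: shift


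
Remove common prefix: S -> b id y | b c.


Common prefix: 'b'
Factored: S -> b S', S' -> id y | c


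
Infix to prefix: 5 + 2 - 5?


left-to-right (same/higher precedence on left): tree is (- (+ 5 2) 5)
Prefix: - + 5 2 5


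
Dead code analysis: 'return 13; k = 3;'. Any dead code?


statement follows a return and is unreachable
Dead: 'k = 3'


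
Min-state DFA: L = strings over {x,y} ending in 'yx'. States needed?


Track the longest suffix of input matching a prefix of 'yx': 3 classes (prefixes of length 0..2)
Minimal DFA: 3 states


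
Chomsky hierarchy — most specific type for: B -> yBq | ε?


Single nonterminal LHS, but y^n q^n is not regular
Classification: Type 2 (Context-Free)


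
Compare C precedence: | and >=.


'>=' is relational (level 7); '|' is bitwise OR (level 3)
Higher level binds tighter
'>=' has higher precedence than '|'


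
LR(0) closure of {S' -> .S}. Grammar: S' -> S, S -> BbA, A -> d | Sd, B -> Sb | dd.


Start: S' -> .S
For each item with dot before a nonterminal B, add B -> .γ for every B-production
Closure: [S' -> .S, S -> .BbA, B -> .Sb, B -> .dd]


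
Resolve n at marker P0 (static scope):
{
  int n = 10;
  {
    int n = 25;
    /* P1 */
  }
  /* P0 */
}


n declared in the same block as P0
n = 10


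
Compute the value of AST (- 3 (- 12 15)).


Evaluate inner: (- 12 15) = -3
Evaluate root: (- 3 -3) = 6
Result: 6


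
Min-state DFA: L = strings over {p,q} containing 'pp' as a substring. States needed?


KMP-style automaton: 2 progress states + 1 absorbing accept = 3
Minimal DFA: 3 states
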